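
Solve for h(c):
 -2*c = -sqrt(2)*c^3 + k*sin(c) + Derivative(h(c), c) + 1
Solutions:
 h(c) = C1 + sqrt(2)*c^4/4 - c^2 - c + k*cos(c)


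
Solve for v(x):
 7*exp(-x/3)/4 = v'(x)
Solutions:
 v(x) = C1 - 21*exp(-x/3)/4


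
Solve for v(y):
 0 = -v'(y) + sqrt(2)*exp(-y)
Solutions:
 v(y) = C1 - sqrt(2)*exp(-y)


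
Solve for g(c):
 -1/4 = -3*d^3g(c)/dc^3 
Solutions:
 g(c) = C1 + C2*c + C3*c^2 + c^3/72


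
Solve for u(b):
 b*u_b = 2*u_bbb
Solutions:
 u(b) = C1 + Integral(C2*airyai(2^(2/3)*b/2) + C3*airybi(2^(2/3)*b/2), b)


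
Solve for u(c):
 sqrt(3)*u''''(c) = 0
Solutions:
 u(c) = C1 + C2*c + C3*c^2 + C4*c^3


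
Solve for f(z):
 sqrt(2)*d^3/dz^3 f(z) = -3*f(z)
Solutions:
 f(z) = C3*exp(-2^(5/6)*3^(1/3)*z/2) + (C1*sin(6^(5/6)*z/4) + C2*cos(6^(5/6)*z/4))*exp(2^(5/6)*3^(1/3)*z/4)


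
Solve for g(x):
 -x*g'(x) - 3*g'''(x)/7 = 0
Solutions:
 g(x) = C1 + Integral(C2*airyai(-3^(2/3)*7^(1/3)*x/3) + C3*airybi(-3^(2/3)*7^(1/3)*x/3), x)


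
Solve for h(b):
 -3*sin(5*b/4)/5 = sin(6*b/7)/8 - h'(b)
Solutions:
 h(b) = C1 - 7*cos(6*b/7)/48 - 12*cos(5*b/4)/25


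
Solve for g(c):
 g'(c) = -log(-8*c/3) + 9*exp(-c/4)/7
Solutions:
 g(c) = C1 - c*log(-c) + c*(-3*log(2) + 1 + log(3)) - 36*exp(-c/4)/7


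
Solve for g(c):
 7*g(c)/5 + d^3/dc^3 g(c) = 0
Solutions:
 g(c) = C3*exp(-5^(2/3)*7^(1/3)*c/5) + (C1*sin(sqrt(3)*5^(2/3)*7^(1/3)*c/10) + C2*cos(sqrt(3)*5^(2/3)*7^(1/3)*c/10))*exp(5^(2/3)*7^(1/3)*c/10)


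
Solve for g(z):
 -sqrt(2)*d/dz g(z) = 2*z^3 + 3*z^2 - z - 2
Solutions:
 g(z) = C1 - sqrt(2)*z^4/4 - sqrt(2)*z^3/2 + sqrt(2)*z^2/4 + sqrt(2)*z


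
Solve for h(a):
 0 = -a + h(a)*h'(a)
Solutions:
 h(a) = -sqrt(C1 + a^2)
 h(a) = sqrt(C1 + a^2)


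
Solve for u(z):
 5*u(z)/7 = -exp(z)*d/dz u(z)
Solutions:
 u(z) = C1*exp(5*exp(-z)/7)


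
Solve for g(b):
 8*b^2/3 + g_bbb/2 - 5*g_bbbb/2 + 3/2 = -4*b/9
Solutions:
 g(b) = C1 + C2*b + C3*b^2 + C4*exp(b/5) - 4*b^5/45 - 61*b^4/27 - 2467*b^3/54


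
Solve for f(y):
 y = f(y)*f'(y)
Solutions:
 f(y) = -sqrt(C1 + y^2)
 f(y) = sqrt(C1 + y^2)


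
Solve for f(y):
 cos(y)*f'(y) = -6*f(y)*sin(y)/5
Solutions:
 f(y) = C1*cos(y)^(6/5)


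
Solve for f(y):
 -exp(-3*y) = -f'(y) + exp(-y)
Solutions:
 f(y) = C1 - exp(-y) - exp(-3*y)/3


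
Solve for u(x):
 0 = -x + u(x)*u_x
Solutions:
 u(x) = -sqrt(C1 + x^2)
 u(x) = sqrt(C1 + x^2)


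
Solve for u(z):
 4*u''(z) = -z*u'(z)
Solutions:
 u(z) = C1 + C2*erf(sqrt(2)*z/4)


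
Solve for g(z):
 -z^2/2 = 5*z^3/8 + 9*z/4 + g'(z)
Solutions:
 g(z) = C1 - 5*z^4/32 - z^3/6 - 9*z^2/8


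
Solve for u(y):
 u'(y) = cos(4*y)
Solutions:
 u(y) = C1 + sin(4*y)/4


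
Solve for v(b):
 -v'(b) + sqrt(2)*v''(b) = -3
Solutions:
 v(b) = C1 + C2*exp(sqrt(2)*b/2) + 3*b


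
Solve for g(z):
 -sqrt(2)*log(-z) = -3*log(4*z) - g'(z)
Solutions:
 g(z) = C1 - z*(3 - sqrt(2))*log(z) + z*(-6*log(2) - sqrt(2) + 3 + sqrt(2)*I*pi)


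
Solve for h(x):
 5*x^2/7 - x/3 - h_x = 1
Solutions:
 h(x) = C1 + 5*x^3/21 - x^2/6 - x


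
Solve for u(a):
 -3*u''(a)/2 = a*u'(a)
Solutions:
 u(a) = C1 + C2*erf(sqrt(3)*a/3)


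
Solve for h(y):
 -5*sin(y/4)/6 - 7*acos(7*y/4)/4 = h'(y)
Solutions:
 h(y) = C1 - 7*y*acos(7*y/4)/4 + sqrt(16 - 49*y^2)/4 + 10*cos(y/4)/3


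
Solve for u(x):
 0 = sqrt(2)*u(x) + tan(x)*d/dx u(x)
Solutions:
 u(x) = C1/sin(x)^(sqrt(2))


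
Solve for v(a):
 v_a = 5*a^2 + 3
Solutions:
 v(a) = C1 + 5*a^3/3 + 3*a


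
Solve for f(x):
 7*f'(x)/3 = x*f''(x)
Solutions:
 f(x) = C1 + C2*x^(10/3)


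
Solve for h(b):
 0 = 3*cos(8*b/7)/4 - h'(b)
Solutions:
 h(b) = C1 + 21*sin(8*b/7)/32


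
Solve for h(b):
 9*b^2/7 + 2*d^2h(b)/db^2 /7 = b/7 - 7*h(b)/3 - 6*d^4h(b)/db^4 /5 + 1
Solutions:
 h(b) = -27*b^2/49 + 3*b/49 + (C1*sin(2^(3/4)*sqrt(3)*35^(1/4)*b*cos(atan(sqrt(3405)/5)/2)/6) + C2*cos(2^(3/4)*sqrt(3)*35^(1/4)*b*cos(atan(sqrt(3405)/5)/2)/6))*exp(-2^(3/4)*sqrt(3)*35^(1/4)*b*sin(atan(sqrt(3405)/5)/2)/6) + (C3*sin(2^(3/4)*sqrt(3)*35^(1/4)*b*cos(atan(sqrt(3405)/5)/2)/6) + C4*cos(2^(3/4)*sqrt(3)*35^(1/4)*b*cos(atan(sqrt(3405)/5)/2)/6))*exp(2^(3/4)*sqrt(3)*35^(1/4)*b*sin(atan(sqrt(3405)/5)/2)/6) + 1353/2401


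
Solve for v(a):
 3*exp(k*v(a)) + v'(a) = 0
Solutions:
 v(a) = Piecewise((log(1/(C1*k + 3*a*k))/k, Ne(k, 0)), (nan, True))
 v(a) = Piecewise((C1 - 3*a, Eq(k, 0)), (nan, True))


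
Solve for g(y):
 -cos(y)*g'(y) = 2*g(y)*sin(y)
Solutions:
 g(y) = C1*cos(y)^2


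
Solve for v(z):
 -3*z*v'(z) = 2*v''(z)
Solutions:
 v(z) = C1 + C2*erf(sqrt(3)*z/2)


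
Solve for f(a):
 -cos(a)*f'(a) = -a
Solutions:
 f(a) = C1 + Integral(a/cos(a), a)


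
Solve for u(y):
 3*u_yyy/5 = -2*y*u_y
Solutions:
 u(y) = C1 + Integral(C2*airyai(-10^(1/3)*3^(2/3)*y/3) + C3*airybi(-10^(1/3)*3^(2/3)*y/3), y)


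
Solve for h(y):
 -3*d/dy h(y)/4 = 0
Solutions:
 h(y) = C1


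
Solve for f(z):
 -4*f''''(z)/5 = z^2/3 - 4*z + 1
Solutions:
 f(z) = C1 + C2*z + C3*z^2 + C4*z^3 - z^6/864 + z^5/24 - 5*z^4/96


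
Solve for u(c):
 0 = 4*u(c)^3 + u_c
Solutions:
 u(c) = -sqrt(2)*sqrt(-1/(C1 - 4*c))/2
 u(c) = sqrt(2)*sqrt(-1/(C1 - 4*c))/2


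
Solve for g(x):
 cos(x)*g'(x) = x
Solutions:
 g(x) = C1 + Integral(x/cos(x), x)


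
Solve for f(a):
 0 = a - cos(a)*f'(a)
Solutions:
 f(a) = C1 + Integral(a/cos(a), a)


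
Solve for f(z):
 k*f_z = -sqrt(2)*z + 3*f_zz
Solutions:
 f(z) = C1 + C2*exp(k*z/3) - sqrt(2)*z^2/(2*k) - 3*sqrt(2)*z/k^2


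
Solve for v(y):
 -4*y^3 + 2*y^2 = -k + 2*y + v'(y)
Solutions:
 v(y) = C1 + k*y - y^4 + 2*y^3/3 - y^2


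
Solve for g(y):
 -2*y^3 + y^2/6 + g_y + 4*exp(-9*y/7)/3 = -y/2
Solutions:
 g(y) = C1 + y^4/2 - y^3/18 - y^2/4 + 28*exp(-9*y/7)/27


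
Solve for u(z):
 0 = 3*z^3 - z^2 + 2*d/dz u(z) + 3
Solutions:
 u(z) = C1 - 3*z^4/8 + z^3/6 - 3*z/2


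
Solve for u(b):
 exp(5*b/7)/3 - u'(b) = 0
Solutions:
 u(b) = C1 + 7*exp(5*b/7)/15


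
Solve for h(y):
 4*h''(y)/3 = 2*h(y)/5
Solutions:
 h(y) = C1*exp(-sqrt(30)*y/10) + C2*exp(sqrt(30)*y/10)


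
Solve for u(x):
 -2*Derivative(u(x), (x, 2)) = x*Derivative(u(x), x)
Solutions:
 u(x) = C1 + C2*erf(x/2)


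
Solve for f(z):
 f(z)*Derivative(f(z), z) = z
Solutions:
 f(z) = -sqrt(C1 + z^2)
 f(z) = sqrt(C1 + z^2)


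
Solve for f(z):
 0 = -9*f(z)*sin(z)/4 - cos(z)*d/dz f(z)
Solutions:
 f(z) = C1*cos(z)^(9/4)


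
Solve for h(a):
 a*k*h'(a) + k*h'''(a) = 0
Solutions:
 h(a) = C1 + Integral(C2*airyai(-a) + C3*airybi(-a), a)


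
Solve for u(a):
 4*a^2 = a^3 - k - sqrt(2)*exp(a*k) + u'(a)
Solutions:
 u(a) = C1 - a^4/4 + 4*a^3/3 + a*k + sqrt(2)*exp(a*k)/k


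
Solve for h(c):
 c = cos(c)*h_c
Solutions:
 h(c) = C1 + Integral(c/cos(c), c)


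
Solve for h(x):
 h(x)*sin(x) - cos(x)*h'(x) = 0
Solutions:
 h(x) = C1/cos(x)


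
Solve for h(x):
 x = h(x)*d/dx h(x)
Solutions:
 h(x) = -sqrt(C1 + x^2)
 h(x) = sqrt(C1 + x^2)


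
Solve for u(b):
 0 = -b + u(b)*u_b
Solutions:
 u(b) = -sqrt(C1 + b^2)
 u(b) = sqrt(C1 + b^2)


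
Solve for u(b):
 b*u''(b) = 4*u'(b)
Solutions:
 u(b) = C1 + C2*b^5


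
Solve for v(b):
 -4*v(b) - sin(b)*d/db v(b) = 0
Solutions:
 v(b) = C1*(cos(b)^2 + 2*cos(b) + 1)/(cos(b)^2 - 2*cos(b) + 1)


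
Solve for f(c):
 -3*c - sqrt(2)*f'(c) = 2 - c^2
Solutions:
 f(c) = C1 + sqrt(2)*c^3/6 - 3*sqrt(2)*c^2/4 - sqrt(2)*c


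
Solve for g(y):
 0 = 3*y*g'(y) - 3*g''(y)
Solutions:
 g(y) = C1 + C2*erfi(sqrt(2)*y/2)


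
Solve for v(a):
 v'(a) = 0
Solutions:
 v(a) = C1


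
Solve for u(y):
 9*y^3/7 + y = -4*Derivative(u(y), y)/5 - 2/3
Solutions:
 u(y) = C1 - 45*y^4/112 - 5*y^2/8 - 5*y/6


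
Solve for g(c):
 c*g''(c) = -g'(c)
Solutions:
 g(c) = C1 + C2*log(c)


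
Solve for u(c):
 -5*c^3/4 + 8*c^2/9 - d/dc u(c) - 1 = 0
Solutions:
 u(c) = C1 - 5*c^4/16 + 8*c^3/27 - c


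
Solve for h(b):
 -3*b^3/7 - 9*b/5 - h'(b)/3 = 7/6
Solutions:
 h(b) = C1 - 9*b^4/28 - 27*b^2/10 - 7*b/2


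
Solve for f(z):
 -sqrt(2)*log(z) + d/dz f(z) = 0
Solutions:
 f(z) = C1 + sqrt(2)*z*log(z) - sqrt(2)*z


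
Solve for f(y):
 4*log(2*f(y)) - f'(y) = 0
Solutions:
 -Integral(1/(log(_y) + log(2)), (_y, f(y)))/4 = C1 - y


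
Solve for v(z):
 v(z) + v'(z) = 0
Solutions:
 v(z) = C1*exp(-z)


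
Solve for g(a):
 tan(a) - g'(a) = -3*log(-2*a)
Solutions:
 g(a) = C1 + 3*a*log(-a) - 3*a + 3*a*log(2) - log(cos(a))


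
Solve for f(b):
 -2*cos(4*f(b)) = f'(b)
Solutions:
 f(b) = -asin((C1 + exp(16*b))/(C1 - exp(16*b)))/4 + pi/4
 f(b) = asin((C1 + exp(16*b))/(C1 - exp(16*b)))/4


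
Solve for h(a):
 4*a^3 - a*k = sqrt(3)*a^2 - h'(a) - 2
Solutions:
 h(a) = C1 - a^4 + sqrt(3)*a^3/3 + a^2*k/2 - 2*a


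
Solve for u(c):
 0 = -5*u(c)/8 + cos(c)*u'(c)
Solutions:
 u(c) = C1*(sin(c) + 1)^(5/16)/(sin(c) - 1)^(5/16)


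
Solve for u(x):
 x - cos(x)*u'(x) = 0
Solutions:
 u(x) = C1 + Integral(x/cos(x), x)


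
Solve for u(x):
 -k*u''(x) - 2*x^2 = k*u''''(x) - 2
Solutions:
 u(x) = C1 + C2*x + C3*exp(-I*x) + C4*exp(I*x) - x^4/(6*k) + 3*x^2/k


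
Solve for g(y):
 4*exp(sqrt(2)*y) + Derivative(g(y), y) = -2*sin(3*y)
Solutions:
 g(y) = C1 - 2*sqrt(2)*exp(sqrt(2)*y) + 2*cos(3*y)/3


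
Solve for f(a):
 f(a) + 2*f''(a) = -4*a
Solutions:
 f(a) = C1*sin(sqrt(2)*a/2) + C2*cos(sqrt(2)*a/2) - 4*a


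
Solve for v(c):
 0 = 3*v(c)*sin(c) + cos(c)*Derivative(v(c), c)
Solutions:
 v(c) = C1*cos(c)^3


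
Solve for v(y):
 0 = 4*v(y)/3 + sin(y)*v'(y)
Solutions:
 v(y) = C1*(cos(y) + 1)^(2/3)/(cos(y) - 1)^(2/3)


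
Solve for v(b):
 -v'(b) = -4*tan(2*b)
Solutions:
 v(b) = C1 - 2*log(cos(2*b))


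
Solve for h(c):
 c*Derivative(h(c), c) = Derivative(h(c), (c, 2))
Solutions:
 h(c) = C1 + C2*erfi(sqrt(2)*c/2)


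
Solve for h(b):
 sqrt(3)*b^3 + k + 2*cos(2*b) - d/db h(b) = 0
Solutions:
 h(b) = C1 + sqrt(3)*b^4/4 + b*k + sin(2*b)


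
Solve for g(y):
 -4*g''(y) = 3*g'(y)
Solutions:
 g(y) = C1 + C2*exp(-3*y/4)


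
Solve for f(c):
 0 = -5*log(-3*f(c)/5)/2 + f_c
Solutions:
 -2*Integral(1/(log(-_y) - log(5) + log(3)), (_y, f(c)))/5 = C1 - c


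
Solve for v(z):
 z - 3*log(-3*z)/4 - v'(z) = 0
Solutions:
 v(z) = C1 + z^2/2 - 3*z*log(-z)/4 + 3*z*(1 - log(3))/4


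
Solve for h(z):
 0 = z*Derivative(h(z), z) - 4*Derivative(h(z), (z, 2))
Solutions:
 h(z) = C1 + C2*erfi(sqrt(2)*z/4)


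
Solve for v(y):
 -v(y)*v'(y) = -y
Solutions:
 v(y) = -sqrt(C1 + y^2)
 v(y) = sqrt(C1 + y^2)


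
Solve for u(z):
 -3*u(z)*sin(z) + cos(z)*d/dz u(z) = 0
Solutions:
 u(z) = C1/cos(z)^3


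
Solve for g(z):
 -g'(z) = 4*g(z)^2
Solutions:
 g(z) = 1/(C1 + 4*z)


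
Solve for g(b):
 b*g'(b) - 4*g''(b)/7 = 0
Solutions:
 g(b) = C1 + C2*erfi(sqrt(14)*b/4)


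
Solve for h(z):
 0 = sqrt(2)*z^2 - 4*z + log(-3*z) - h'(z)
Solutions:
 h(z) = C1 + sqrt(2)*z^3/3 - 2*z^2 + z*log(-z) + z*(-1 + log(3))


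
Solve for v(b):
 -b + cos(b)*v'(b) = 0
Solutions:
 v(b) = C1 + Integral(b/cos(b), b)


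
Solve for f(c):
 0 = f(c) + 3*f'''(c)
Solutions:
 f(c) = C3*exp(-3^(2/3)*c/3) + (C1*sin(3^(1/6)*c/2) + C2*cos(3^(1/6)*c/2))*exp(3^(2/3)*c/6)


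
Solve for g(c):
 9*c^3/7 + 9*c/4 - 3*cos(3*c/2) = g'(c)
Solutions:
 g(c) = C1 + 9*c^4/28 + 9*c^2/8 - 2*sin(3*c/2)


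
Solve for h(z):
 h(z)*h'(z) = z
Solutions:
 h(z) = -sqrt(C1 + z^2)
 h(z) = sqrt(C1 + z^2)


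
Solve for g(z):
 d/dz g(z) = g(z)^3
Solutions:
 g(z) = -sqrt(2)*sqrt(-1/(C1 + z))/2
 g(z) = sqrt(2)*sqrt(-1/(C1 + z))/2


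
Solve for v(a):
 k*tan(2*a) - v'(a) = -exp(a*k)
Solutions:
 v(a) = C1 - k*log(cos(2*a))/2 + Piecewise((exp(a*k)/k, Ne(k, 0)), (a, True))


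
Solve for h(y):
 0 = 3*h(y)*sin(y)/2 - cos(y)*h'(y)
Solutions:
 h(y) = C1/cos(y)^(3/2)


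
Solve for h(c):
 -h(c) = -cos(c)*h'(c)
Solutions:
 h(c) = C1*sqrt(sin(c) + 1)/sqrt(sin(c) - 1)


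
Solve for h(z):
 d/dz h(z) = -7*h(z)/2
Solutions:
 h(z) = C1*exp(-7*z/2)


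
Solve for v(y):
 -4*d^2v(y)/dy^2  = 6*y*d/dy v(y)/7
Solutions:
 v(y) = C1 + C2*erf(sqrt(21)*y/14)


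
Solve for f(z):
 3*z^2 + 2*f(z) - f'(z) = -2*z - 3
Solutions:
 f(z) = C1*exp(2*z) - 3*z^2/2 - 5*z/2 - 11/4


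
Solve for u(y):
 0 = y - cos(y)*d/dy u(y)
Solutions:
 u(y) = C1 + Integral(y/cos(y), y)


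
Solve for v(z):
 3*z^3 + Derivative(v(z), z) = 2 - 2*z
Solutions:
 v(z) = C1 - 3*z^4/4 - z^2 + 2*z


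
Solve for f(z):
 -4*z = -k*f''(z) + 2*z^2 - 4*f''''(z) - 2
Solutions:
 f(z) = C1 + C2*z + C3*exp(-z*sqrt(-k)/2) + C4*exp(z*sqrt(-k)/2) + z^4/(6*k) + 2*z^3/(3*k) + z^2*(-1 - 8/k)/k


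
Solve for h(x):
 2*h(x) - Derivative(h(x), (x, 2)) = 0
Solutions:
 h(x) = C1*exp(-sqrt(2)*x) + C2*exp(sqrt(2)*x)


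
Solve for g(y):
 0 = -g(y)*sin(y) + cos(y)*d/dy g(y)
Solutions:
 g(y) = C1/cos(y)


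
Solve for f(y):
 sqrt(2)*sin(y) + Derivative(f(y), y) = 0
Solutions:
 f(y) = C1 + sqrt(2)*cos(y)


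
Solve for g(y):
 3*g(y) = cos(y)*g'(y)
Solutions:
 g(y) = C1*(sin(y) + 1)^(3/2)/(sin(y) - 1)^(3/2)


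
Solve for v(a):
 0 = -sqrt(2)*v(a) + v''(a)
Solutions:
 v(a) = C1*exp(-2^(1/4)*a) + C2*exp(2^(1/4)*a)


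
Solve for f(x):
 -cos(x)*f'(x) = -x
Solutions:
 f(x) = C1 + Integral(x/cos(x), x)


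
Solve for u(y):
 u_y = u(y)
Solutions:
 u(y) = C1*exp(y)


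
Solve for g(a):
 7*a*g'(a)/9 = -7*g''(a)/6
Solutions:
 g(a) = C1 + C2*erf(sqrt(3)*a/3)


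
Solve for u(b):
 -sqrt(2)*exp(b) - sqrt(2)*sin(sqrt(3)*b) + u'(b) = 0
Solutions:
 u(b) = C1 + sqrt(2)*exp(b) - sqrt(6)*cos(sqrt(3)*b)/3


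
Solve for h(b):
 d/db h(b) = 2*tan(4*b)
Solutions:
 h(b) = C1 - log(cos(4*b))/2


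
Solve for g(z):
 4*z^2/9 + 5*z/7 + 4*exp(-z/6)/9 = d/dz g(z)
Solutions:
 g(z) = C1 + 4*z^3/27 + 5*z^2/14 - 8*exp(-z/6)/3


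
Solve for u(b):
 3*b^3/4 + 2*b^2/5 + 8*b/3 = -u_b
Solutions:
 u(b) = C1 - 3*b^4/16 - 2*b^3/15 - 4*b^2/3


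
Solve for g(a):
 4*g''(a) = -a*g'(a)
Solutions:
 g(a) = C1 + C2*erf(sqrt(2)*a/4)


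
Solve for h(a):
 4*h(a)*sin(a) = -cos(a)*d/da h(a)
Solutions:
 h(a) = C1*cos(a)^4


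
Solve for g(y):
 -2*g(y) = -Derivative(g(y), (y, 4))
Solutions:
 g(y) = C1*exp(-2^(1/4)*y) + C2*exp(2^(1/4)*y) + C3*sin(2^(1/4)*y) + C4*cos(2^(1/4)*y)


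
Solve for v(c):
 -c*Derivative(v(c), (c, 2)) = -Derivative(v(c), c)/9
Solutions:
 v(c) = C1 + C2*c^(10/9)


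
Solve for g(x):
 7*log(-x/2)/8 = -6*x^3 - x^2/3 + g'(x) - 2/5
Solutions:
 g(x) = C1 + 3*x^4/2 + x^3/9 + 7*x*log(-x)/8 + x*(-35*log(2) - 19)/40


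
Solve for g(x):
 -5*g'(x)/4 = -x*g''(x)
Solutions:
 g(x) = C1 + C2*x^(9/4)


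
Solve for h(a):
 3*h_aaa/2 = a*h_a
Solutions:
 h(a) = C1 + Integral(C2*airyai(2^(1/3)*3^(2/3)*a/3) + C3*airybi(2^(1/3)*3^(2/3)*a/3), a)


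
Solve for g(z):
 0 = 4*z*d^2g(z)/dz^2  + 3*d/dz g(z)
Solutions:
 g(z) = C1 + C2*z^(1/4)


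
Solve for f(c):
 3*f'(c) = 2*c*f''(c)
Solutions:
 f(c) = C1 + C2*c^(5/2)


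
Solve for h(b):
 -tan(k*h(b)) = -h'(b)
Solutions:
 h(b) = Piecewise((-asin(exp(C1*k + b*k))/k + pi/k, Ne(k, 0)), (nan, True))
 h(b) = Piecewise((asin(exp(C1*k + b*k))/k, Ne(k, 0)), (nan, True))


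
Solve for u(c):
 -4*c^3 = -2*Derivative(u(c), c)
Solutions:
 u(c) = C1 + c^4/2


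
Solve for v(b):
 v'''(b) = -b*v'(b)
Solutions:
 v(b) = C1 + Integral(C2*airyai(-b) + C3*airybi(-b), b)


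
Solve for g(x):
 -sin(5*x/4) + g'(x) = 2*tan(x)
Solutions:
 g(x) = C1 - 2*log(cos(x)) - 4*cos(5*x/4)/5


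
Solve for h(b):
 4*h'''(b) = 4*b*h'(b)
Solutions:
 h(b) = C1 + Integral(C2*airyai(b) + C3*airybi(b), b)


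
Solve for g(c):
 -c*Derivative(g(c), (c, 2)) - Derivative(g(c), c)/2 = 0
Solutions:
 g(c) = C1 + C2*sqrt(c)


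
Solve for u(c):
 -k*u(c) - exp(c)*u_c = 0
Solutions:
 u(c) = C1*exp(k*exp(-c))


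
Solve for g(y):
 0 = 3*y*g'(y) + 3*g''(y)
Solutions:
 g(y) = C1 + C2*erf(sqrt(2)*y/2)


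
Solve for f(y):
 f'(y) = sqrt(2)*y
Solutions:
 f(y) = C1 + sqrt(2)*y^2/2


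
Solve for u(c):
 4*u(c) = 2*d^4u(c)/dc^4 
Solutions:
 u(c) = C1*exp(-2^(1/4)*c) + C2*exp(2^(1/4)*c) + C3*sin(2^(1/4)*c) + C4*cos(2^(1/4)*c)


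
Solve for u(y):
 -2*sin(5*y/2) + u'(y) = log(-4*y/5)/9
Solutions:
 u(y) = C1 + y*log(-y)/9 - y*log(5)/9 - y/9 + 2*y*log(2)/9 - 4*cos(5*y/2)/5


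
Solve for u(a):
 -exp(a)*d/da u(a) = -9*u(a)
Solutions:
 u(a) = C1*exp(-9*exp(-a))


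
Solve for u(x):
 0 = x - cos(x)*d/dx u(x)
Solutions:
 u(x) = C1 + Integral(x/cos(x), x)


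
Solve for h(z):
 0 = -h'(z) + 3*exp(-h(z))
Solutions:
 h(z) = log(C1 + 3*z)


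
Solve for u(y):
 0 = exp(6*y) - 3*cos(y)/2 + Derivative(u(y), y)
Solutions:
 u(y) = C1 - exp(6*y)/6 + 3*sin(y)/2


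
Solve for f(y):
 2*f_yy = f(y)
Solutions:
 f(y) = C1*exp(-sqrt(2)*y/2) + C2*exp(sqrt(2)*y/2)


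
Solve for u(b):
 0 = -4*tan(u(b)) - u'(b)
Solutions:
 u(b) = pi - asin(C1*exp(-4*b))
 u(b) = asin(C1*exp(-4*b))


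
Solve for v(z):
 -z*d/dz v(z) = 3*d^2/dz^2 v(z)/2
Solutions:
 v(z) = C1 + C2*erf(sqrt(3)*z/3)


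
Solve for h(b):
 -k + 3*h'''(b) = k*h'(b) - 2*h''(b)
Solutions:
 h(b) = C1 + C2*exp(b*(sqrt(3*k + 1) - 1)/3) + C3*exp(-b*(sqrt(3*k + 1) + 1)/3) - b


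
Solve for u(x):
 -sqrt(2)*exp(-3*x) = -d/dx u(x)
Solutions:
 u(x) = C1 - sqrt(2)*exp(-3*x)/3


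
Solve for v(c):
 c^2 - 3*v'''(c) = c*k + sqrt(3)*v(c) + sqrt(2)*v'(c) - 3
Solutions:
 v(c) = C1*exp(c*(-2*2^(5/6)/(9*sqrt(3) + sqrt(8*sqrt(2) + 243))^(1/3) + 2^(2/3)*(9*sqrt(3) + sqrt(8*sqrt(2) + 243))^(1/3))/12)*sin(sqrt(3)*c*(2*2^(5/6)/(9*sqrt(3) + sqrt(8*sqrt(2) + 243))^(1/3) + 2^(2/3)*(9*sqrt(3) + sqrt(8*sqrt(2) + 243))^(1/3))/12) + C2*exp(c*(-2*2^(5/6)/(9*sqrt(3) + sqrt(8*sqrt(2) + 243))^(1/3) + 2^(2/3)*(9*sqrt(3) + sqrt(8*sqrt(2) + 243))^(1/3))/12)*cos(sqrt(3)*c*(2*2^(5/6)/(9*sqrt(3) + sqrt(8*sqrt(2) + 243))^(1/3) + 2^(2/3)*(9*sqrt(3) + sqrt(8*sqrt(2) + 243))^(1/3))/12) + C3*exp(-c*(-2*2^(5/6)/(9*sqrt(3) + sqrt(8*sqrt(2) + 243))^(1/3) + 2^(2/3)*(9*sqrt(3) + sqrt(8*sqrt(2) + 243))^(1/3))/6) + sqrt(3)*c^2/3 - sqrt(3)*c*k/3 - 2*sqrt(2)*c/3 + sqrt(2)*k/3 + 13*sqrt(3)/9


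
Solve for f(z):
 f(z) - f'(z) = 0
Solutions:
 f(z) = C1*exp(z)


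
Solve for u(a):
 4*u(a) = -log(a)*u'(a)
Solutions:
 u(a) = C1*exp(-4*li(a))


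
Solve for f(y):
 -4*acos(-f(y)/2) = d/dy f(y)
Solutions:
 Integral(1/acos(-_y/2), (_y, f(y))) = C1 - 4*y


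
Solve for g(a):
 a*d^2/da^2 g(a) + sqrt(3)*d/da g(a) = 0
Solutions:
 g(a) = C1 + C2*a^(1 - sqrt(3))


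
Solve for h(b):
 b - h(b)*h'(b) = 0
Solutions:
 h(b) = -sqrt(C1 + b^2)
 h(b) = sqrt(C1 + b^2)


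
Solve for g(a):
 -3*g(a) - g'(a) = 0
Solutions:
 g(a) = C1*exp(-3*a)


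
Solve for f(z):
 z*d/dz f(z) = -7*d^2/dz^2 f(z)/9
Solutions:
 f(z) = C1 + C2*erf(3*sqrt(14)*z/14)


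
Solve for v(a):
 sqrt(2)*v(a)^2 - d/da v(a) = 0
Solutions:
 v(a) = -1/(C1 + sqrt(2)*a)


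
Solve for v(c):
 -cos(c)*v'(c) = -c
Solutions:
 v(c) = C1 + Integral(c/cos(c), c)


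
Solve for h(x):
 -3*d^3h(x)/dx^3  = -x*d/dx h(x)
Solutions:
 h(x) = C1 + Integral(C2*airyai(3^(2/3)*x/3) + C3*airybi(3^(2/3)*x/3), x)


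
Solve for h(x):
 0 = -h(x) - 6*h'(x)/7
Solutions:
 h(x) = C1*exp(-7*x/6)


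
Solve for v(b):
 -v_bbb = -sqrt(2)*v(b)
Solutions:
 v(b) = C3*exp(2^(1/6)*b) + (C1*sin(2^(1/6)*sqrt(3)*b/2) + C2*cos(2^(1/6)*sqrt(3)*b/2))*exp(-2^(1/6)*b/2)


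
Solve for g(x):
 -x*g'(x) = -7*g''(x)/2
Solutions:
 g(x) = C1 + C2*erfi(sqrt(7)*x/7)


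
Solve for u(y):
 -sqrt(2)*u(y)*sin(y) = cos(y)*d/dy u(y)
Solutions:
 u(y) = C1*cos(y)^(sqrt(2))


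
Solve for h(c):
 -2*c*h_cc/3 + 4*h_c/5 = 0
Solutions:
 h(c) = C1 + C2*c^(11/5)


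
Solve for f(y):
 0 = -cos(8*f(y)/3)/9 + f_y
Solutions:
 -y/9 - 3*log(sin(8*f(y)/3) - 1)/16 + 3*log(sin(8*f(y)/3) + 1)/16 = C1


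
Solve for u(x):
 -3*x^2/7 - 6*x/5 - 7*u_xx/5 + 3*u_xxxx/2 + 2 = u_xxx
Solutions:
 u(x) = C1 + C2*x + C3*exp(x*(5 - sqrt(235))/15) + C4*exp(x*(5 + sqrt(235))/15) - 5*x^4/196 - 24*x^3/343 + 2575*x^2/4802


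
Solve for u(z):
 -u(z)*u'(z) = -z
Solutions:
 u(z) = -sqrt(C1 + z^2)
 u(z) = sqrt(C1 + z^2)


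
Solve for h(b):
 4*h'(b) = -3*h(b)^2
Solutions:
 h(b) = 4/(C1 + 3*b)


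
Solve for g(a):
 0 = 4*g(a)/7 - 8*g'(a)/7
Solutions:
 g(a) = C1*exp(a/2)


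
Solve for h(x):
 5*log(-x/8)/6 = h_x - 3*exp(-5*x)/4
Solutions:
 h(x) = C1 + 5*x*log(-x)/6 + 5*x*(-3*log(2) - 1)/6 - 3*exp(-5*x)/20


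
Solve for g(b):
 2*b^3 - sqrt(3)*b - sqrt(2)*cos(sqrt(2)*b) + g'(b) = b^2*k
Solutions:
 g(b) = C1 - b^4/2 + b^3*k/3 + sqrt(3)*b^2/2 + sin(sqrt(2)*b)


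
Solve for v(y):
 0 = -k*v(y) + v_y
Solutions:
 v(y) = C1*exp(k*y)


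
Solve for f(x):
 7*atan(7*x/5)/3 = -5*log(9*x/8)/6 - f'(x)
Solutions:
 f(x) = C1 - 5*x*log(x)/6 - 7*x*atan(7*x/5)/3 - 5*x*log(3)/3 + 5*x/6 + 5*x*log(2)/2 + 5*log(49*x^2 + 25)/6


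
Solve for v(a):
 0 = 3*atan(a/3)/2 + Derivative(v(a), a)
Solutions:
 v(a) = C1 - 3*a*atan(a/3)/2 + 9*log(a^2 + 9)/4


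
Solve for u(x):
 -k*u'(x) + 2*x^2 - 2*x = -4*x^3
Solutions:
 u(x) = C1 + x^4/k + 2*x^3/(3*k) - x^2/k


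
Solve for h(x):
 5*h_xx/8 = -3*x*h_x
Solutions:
 h(x) = C1 + C2*erf(2*sqrt(15)*x/5)


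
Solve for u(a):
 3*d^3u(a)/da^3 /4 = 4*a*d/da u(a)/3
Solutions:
 u(a) = C1 + Integral(C2*airyai(2*6^(1/3)*a/3) + C3*airybi(2*6^(1/3)*a/3), a)


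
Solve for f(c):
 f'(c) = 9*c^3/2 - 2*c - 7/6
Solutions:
 f(c) = C1 + 9*c^4/8 - c^2 - 7*c/6


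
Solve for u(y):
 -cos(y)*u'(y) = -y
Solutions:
 u(y) = C1 + Integral(y/cos(y), y)


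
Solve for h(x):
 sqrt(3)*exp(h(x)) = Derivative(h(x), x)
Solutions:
 h(x) = log(-1/(C1 + sqrt(3)*x))


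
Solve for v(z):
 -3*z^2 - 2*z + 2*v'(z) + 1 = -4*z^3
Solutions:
 v(z) = C1 - z^4/2 + z^3/2 + z^2/2 - z/2


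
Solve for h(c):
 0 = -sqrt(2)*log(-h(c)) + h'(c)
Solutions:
 -li(-h(c)) = C1 + sqrt(2)*c


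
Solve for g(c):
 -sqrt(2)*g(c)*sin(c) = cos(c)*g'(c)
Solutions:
 g(c) = C1*cos(c)^(sqrt(2))


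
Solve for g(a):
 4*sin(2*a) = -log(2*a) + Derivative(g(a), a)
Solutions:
 g(a) = C1 + a*log(a) - a + a*log(2) - 2*cos(2*a)


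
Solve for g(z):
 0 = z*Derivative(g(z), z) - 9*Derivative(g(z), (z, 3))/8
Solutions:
 g(z) = C1 + Integral(C2*airyai(2*3^(1/3)*z/3) + C3*airybi(2*3^(1/3)*z/3), z)


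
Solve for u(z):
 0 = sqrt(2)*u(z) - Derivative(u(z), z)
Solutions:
 u(z) = C1*exp(sqrt(2)*z)


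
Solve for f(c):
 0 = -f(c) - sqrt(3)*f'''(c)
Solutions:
 f(c) = C3*exp(-3^(5/6)*c/3) + (C1*sin(3^(1/3)*c/2) + C2*cos(3^(1/3)*c/2))*exp(3^(5/6)*c/6)


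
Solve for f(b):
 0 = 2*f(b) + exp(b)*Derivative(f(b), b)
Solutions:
 f(b) = C1*exp(2*exp(-b))


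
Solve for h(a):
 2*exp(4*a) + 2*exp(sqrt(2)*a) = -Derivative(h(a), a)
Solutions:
 h(a) = C1 - exp(4*a)/2 - sqrt(2)*exp(sqrt(2)*a)


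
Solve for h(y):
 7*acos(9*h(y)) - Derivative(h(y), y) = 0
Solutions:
 Integral(1/acos(9*_y), (_y, h(y))) = C1 + 7*y


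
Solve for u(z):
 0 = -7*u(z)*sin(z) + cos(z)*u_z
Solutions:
 u(z) = C1/cos(z)^7


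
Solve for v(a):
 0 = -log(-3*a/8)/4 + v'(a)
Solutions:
 v(a) = C1 + a*log(-a)/4 + a*(-3*log(2) - 1 + log(3))/4


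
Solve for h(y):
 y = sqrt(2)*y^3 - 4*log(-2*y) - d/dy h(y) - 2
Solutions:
 h(y) = C1 + sqrt(2)*y^4/4 - y^2/2 - 4*y*log(-y) + 2*y*(1 - 2*log(2))


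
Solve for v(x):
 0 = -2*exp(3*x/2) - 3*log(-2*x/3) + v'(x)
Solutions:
 v(x) = C1 + 3*x*log(-x) + 3*x*(-log(3) - 1 + log(2)) + 4*exp(3*x/2)/3


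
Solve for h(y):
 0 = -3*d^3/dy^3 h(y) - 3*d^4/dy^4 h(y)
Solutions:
 h(y) = C1 + C2*y + C3*y^2 + C4*exp(-y)


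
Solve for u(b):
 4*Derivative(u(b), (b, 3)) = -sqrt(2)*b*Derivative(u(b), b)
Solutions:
 u(b) = C1 + Integral(C2*airyai(-sqrt(2)*b/2) + C3*airybi(-sqrt(2)*b/2), b)


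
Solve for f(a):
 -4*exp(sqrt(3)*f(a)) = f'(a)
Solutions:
 f(a) = sqrt(3)*(2*log(1/(C1 + 4*a)) - log(3))/6


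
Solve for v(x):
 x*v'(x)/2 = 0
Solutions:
 v(x) = C1


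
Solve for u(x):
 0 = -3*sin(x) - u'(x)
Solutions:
 u(x) = C1 + 3*cos(x)


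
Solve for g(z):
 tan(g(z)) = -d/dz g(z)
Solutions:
 g(z) = pi - asin(C1*exp(-z))
 g(z) = asin(C1*exp(-z))


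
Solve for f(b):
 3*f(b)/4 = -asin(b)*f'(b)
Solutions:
 f(b) = C1*exp(-3*Integral(1/asin(b), b)/4)


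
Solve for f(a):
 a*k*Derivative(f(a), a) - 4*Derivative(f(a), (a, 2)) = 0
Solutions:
 f(a) = Piecewise((-sqrt(2)*sqrt(pi)*C1*erf(sqrt(2)*a*sqrt(-k)/4)/sqrt(-k) - C2, (k > 0) | (k < 0)), (-C1*a - C2, True))


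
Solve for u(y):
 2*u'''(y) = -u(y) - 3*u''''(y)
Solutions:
 u(y) = C1*exp(y*(-1 + sqrt(1 + 6*2^(2/3)/(1 + sqrt(15)*I)^(1/3) + 3*2^(1/3)*(1 + sqrt(15)*I)^(1/3)))/6)*sin(y*sqrt(Abs(-2 + 6*2^(2/3)/(1 + sqrt(15)*I)^(1/3) + 2/sqrt(1 + 6*2^(2/3)/(1 + sqrt(15)*I)^(1/3) + 3*2^(1/3)*(1 + sqrt(15)*I)^(1/3)) + 3*2^(1/3)*(1 + sqrt(15)*I)^(1/3)))/6) + C2*exp(y*(-1 + sqrt(1 + 6*2^(2/3)/(1 + sqrt(15)*I)^(1/3) + 3*2^(1/3)*(1 + sqrt(15)*I)^(1/3)))/6)*cos(y*sqrt(-2 + 6*2^(2/3)/(1 + sqrt(15)*I)^(1/3) + 2/sqrt(1 + 6*2^(2/3)/(1 + sqrt(15)*I)^(1/3) + 3*2^(1/3)*(1 + sqrt(15)*I)^(1/3)) + 3*2^(1/3)*(1 + sqrt(15)*I)^(1/3))/6) + C3*exp(-y*(1 + sqrt(1 + 6*2^(2/3)/(1 + sqrt(15)*I)^(1/3) + 3*2^(1/3)*(1 + sqrt(15)*I)^(1/3)))/6)*sin(y*sqrt(Abs(2 - 3*2^(1/3)*(1 + sqrt(15)*I)^(1/3) + 2/sqrt(1 + 6*2^(2/3)/(1 + sqrt(15)*I)^(1/3) + 3*2^(1/3)*(1 + sqrt(15)*I)^(1/3)) - 6*2^(2/3)/(1 + sqrt(15)*I)^(1/3)))/6) + C4*exp(-y*(1 + sqrt(1 + 6*2^(2/3)/(1 + sqrt(15)*I)^(1/3) + 3*2^(1/3)*(1 + sqrt(15)*I)^(1/3)))/6)*cos(y*sqrt(-2 + 6*2^(2/3)/(1 + sqrt(15)*I)^(1/3) - 2/sqrt(1 + 6*2^(2/3)/(1 + sqrt(15)*I)^(1/3) + 3*2^(1/3)*(1 + sqrt(15)*I)^(1/3)) + 3*2^(1/3)*(1 + sqrt(15)*I)^(1/3))/6)


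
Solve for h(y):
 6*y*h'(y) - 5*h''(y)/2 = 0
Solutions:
 h(y) = C1 + C2*erfi(sqrt(30)*y/5)


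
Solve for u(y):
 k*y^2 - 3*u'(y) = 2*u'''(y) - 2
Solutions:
 u(y) = C1 + C2*sin(sqrt(6)*y/2) + C3*cos(sqrt(6)*y/2) + k*y^3/9 - 4*k*y/9 + 2*y/3


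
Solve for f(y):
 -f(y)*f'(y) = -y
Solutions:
 f(y) = -sqrt(C1 + y^2)
 f(y) = sqrt(C1 + y^2)


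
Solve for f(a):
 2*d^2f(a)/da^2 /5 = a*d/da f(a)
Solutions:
 f(a) = C1 + C2*erfi(sqrt(5)*a/2)


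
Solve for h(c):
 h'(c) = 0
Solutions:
 h(c) = C1


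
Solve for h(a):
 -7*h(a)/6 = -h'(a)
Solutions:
 h(a) = C1*exp(7*a/6)


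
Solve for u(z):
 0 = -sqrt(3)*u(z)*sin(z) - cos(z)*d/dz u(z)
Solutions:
 u(z) = C1*cos(z)^(sqrt(3))


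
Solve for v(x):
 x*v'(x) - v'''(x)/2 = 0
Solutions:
 v(x) = C1 + Integral(C2*airyai(2^(1/3)*x) + C3*airybi(2^(1/3)*x), x)


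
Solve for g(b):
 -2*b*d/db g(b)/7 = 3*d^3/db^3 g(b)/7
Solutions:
 g(b) = C1 + Integral(C2*airyai(-2^(1/3)*3^(2/3)*b/3) + C3*airybi(-2^(1/3)*3^(2/3)*b/3), b)


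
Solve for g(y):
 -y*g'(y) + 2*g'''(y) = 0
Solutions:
 g(y) = C1 + Integral(C2*airyai(2^(2/3)*y/2) + C3*airybi(2^(2/3)*y/2), y)


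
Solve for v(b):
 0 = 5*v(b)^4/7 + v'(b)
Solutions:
 v(b) = 7^(1/3)*(1/(C1 + 15*b))^(1/3)
 v(b) = 7^(1/3)*(-3^(2/3) - 3*3^(1/6)*I)*(1/(C1 + 5*b))^(1/3)/6
 v(b) = 7^(1/3)*(-3^(2/3) + 3*3^(1/6)*I)*(1/(C1 + 5*b))^(1/3)/6


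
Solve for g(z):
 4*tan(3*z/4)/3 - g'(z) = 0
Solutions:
 g(z) = C1 - 16*log(cos(3*z/4))/9


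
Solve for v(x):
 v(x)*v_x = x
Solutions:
 v(x) = -sqrt(C1 + x^2)
 v(x) = sqrt(C1 + x^2)


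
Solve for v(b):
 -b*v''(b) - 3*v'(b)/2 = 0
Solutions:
 v(b) = C1 + C2/sqrt(b)


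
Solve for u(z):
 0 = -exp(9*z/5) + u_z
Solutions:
 u(z) = C1 + 5*exp(9*z/5)/9


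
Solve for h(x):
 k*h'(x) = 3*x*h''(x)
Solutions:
 h(x) = C1 + x^(re(k)/3 + 1)*(C2*sin(log(x)*Abs(im(k))/3) + C3*cos(log(x)*im(k)/3))


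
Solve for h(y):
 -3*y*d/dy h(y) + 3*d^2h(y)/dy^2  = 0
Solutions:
 h(y) = C1 + C2*erfi(sqrt(2)*y/2)


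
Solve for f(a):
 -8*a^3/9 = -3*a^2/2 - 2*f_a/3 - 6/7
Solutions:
 f(a) = C1 + a^4/3 - 3*a^3/4 - 9*a/7


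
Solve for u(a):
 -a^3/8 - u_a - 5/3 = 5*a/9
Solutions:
 u(a) = C1 - a^4/32 - 5*a^2/18 - 5*a/3


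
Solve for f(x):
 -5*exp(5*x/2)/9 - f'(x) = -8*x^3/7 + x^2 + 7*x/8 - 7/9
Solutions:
 f(x) = C1 + 2*x^4/7 - x^3/3 - 7*x^2/16 + 7*x/9 - 2*exp(5*x/2)/9


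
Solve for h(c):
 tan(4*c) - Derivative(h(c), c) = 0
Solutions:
 h(c) = C1 - log(cos(4*c))/4


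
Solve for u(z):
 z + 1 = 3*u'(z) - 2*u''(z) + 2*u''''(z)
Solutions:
 u(z) = C1 + C2*exp(6^(1/3)*z*(2*6^(1/3)/(sqrt(681) + 27)^(1/3) + (sqrt(681) + 27)^(1/3))/12)*sin(2^(1/3)*3^(1/6)*z*(-3^(2/3)*(sqrt(681) + 27)^(1/3) + 6*2^(1/3)/(sqrt(681) + 27)^(1/3))/12) + C3*exp(6^(1/3)*z*(2*6^(1/3)/(sqrt(681) + 27)^(1/3) + (sqrt(681) + 27)^(1/3))/12)*cos(2^(1/3)*3^(1/6)*z*(-3^(2/3)*(sqrt(681) + 27)^(1/3) + 6*2^(1/3)/(sqrt(681) + 27)^(1/3))/12) + C4*exp(-6^(1/3)*z*(2*6^(1/3)/(sqrt(681) + 27)^(1/3) + (sqrt(681) + 27)^(1/3))/6) + z^2/6 + 5*z/9


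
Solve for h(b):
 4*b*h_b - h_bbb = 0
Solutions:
 h(b) = C1 + Integral(C2*airyai(2^(2/3)*b) + C3*airybi(2^(2/3)*b), b)


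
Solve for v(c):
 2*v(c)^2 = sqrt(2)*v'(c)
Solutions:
 v(c) = -1/(C1 + sqrt(2)*c)


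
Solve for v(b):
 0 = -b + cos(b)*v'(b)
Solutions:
 v(b) = C1 + Integral(b/cos(b), b)


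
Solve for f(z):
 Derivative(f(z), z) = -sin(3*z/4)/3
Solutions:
 f(z) = C1 + 4*cos(3*z/4)/9


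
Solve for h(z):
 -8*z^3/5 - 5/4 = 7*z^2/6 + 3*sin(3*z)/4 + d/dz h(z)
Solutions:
 h(z) = C1 - 2*z^4/5 - 7*z^3/18 - 5*z/4 + cos(3*z)/4


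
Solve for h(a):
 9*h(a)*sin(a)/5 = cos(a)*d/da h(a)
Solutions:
 h(a) = C1/cos(a)^(9/5)


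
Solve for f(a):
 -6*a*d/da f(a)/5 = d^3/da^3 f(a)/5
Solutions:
 f(a) = C1 + Integral(C2*airyai(-6^(1/3)*a) + C3*airybi(-6^(1/3)*a), a)


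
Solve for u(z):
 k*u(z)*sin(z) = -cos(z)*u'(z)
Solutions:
 u(z) = C1*exp(k*log(cos(z)))


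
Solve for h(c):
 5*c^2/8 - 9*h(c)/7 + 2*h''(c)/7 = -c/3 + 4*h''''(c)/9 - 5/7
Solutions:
 h(c) = 35*c^2/72 + 7*c/27 + (C1*sin(3*sqrt(2)*7^(3/4)*c*sin(atan(3*sqrt(3))/2)/14) + C2*cos(3*sqrt(2)*7^(3/4)*c*sin(atan(3*sqrt(3))/2)/14))*exp(-3*sqrt(2)*7^(3/4)*c*cos(atan(3*sqrt(3))/2)/14) + (C3*sin(3*sqrt(2)*7^(3/4)*c*sin(atan(3*sqrt(3))/2)/14) + C4*cos(3*sqrt(2)*7^(3/4)*c*sin(atan(3*sqrt(3))/2)/14))*exp(3*sqrt(2)*7^(3/4)*c*cos(atan(3*sqrt(3))/2)/14) + 125/162


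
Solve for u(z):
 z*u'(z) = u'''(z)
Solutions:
 u(z) = C1 + Integral(C2*airyai(z) + C3*airybi(z), z)


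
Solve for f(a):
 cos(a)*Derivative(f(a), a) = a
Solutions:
 f(a) = C1 + Integral(a/cos(a), a)


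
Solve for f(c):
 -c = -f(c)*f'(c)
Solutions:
 f(c) = -sqrt(C1 + c^2)
 f(c) = sqrt(C1 + c^2)


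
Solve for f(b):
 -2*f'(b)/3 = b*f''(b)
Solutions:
 f(b) = C1 + C2*b^(1/3)


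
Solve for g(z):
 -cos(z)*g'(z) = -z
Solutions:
 g(z) = C1 + Integral(z/cos(z), z)


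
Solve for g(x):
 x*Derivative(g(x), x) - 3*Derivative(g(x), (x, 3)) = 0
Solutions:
 g(x) = C1 + Integral(C2*airyai(3^(2/3)*x/3) + C3*airybi(3^(2/3)*x/3), x)


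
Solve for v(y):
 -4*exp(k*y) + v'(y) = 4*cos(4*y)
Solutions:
 v(y) = C1 + sin(4*y) + 4*exp(k*y)/k


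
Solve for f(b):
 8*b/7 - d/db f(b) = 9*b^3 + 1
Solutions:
 f(b) = C1 - 9*b^4/4 + 4*b^2/7 - b


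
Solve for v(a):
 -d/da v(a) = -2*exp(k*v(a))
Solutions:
 v(a) = Piecewise((log(-1/(C1*k + 2*a*k))/k, Ne(k, 0)), (nan, True))
 v(a) = Piecewise((C1 + 2*a, Eq(k, 0)), (nan, True))


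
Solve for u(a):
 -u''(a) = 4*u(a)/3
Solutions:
 u(a) = C1*sin(2*sqrt(3)*a/3) + C2*cos(2*sqrt(3)*a/3)


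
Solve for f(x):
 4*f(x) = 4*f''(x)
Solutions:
 f(x) = C1*exp(-x) + C2*exp(x)


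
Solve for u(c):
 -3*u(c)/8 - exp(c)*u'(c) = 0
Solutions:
 u(c) = C1*exp(3*exp(-c)/8)


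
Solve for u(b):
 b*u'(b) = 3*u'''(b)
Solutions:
 u(b) = C1 + Integral(C2*airyai(3^(2/3)*b/3) + C3*airybi(3^(2/3)*b/3), b)


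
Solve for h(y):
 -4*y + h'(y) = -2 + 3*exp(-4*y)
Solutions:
 h(y) = C1 + 2*y^2 - 2*y - 3*exp(-4*y)/4


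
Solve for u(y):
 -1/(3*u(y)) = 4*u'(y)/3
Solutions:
 u(y) = -sqrt(C1 - 2*y)/2
 u(y) = sqrt(C1 - 2*y)/2


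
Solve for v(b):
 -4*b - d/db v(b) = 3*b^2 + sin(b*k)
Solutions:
 v(b) = C1 - b^3 - 2*b^2 + cos(b*k)/k


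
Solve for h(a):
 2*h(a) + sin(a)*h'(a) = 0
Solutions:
 h(a) = C1*(cos(a) + 1)/(cos(a) - 1)


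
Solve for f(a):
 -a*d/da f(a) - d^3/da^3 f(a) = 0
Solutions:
 f(a) = C1 + Integral(C2*airyai(-a) + C3*airybi(-a), a)


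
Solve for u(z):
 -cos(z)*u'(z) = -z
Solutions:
 u(z) = C1 + Integral(z/cos(z), z)


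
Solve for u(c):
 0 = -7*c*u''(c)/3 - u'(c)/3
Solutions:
 u(c) = C1 + C2*c^(6/7)


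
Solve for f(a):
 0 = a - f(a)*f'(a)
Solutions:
 f(a) = -sqrt(C1 + a^2)
 f(a) = sqrt(C1 + a^2)


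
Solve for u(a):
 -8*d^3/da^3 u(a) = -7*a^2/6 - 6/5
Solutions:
 u(a) = C1 + C2*a + C3*a^2 + 7*a^5/2880 + a^3/40


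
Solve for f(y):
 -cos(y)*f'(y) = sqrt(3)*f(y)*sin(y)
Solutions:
 f(y) = C1*cos(y)^(sqrt(3))


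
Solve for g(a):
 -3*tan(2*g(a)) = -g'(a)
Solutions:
 g(a) = -asin(C1*exp(6*a))/2 + pi/2
 g(a) = asin(C1*exp(6*a))/2


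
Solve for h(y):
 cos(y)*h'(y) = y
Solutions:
 h(y) = C1 + Integral(y/cos(y), y)


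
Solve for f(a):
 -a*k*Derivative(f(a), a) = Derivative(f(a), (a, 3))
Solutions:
 f(a) = C1 + Integral(C2*airyai(a*(-k)^(1/3)) + C3*airybi(a*(-k)^(1/3)), a)


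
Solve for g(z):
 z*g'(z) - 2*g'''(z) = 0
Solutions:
 g(z) = C1 + Integral(C2*airyai(2^(2/3)*z/2) + C3*airybi(2^(2/3)*z/2), z)


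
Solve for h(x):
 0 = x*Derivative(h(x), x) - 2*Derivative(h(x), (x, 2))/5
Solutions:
 h(x) = C1 + C2*erfi(sqrt(5)*x/2)


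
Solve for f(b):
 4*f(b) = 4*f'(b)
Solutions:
 f(b) = C1*exp(b)


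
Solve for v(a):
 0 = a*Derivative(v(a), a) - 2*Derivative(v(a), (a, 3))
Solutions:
 v(a) = C1 + Integral(C2*airyai(2^(2/3)*a/2) + C3*airybi(2^(2/3)*a/2), a)


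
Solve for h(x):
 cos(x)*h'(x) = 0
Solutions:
 h(x) = C1


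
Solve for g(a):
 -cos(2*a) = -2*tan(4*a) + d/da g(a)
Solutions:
 g(a) = C1 - log(cos(4*a))/2 - sin(2*a)/2


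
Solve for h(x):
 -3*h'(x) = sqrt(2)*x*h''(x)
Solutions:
 h(x) = C1 + C2*x^(1 - 3*sqrt(2)/2)


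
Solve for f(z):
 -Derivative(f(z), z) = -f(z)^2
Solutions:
 f(z) = -1/(C1 + z)


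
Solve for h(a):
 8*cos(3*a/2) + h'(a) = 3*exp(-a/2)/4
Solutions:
 h(a) = C1 - 16*sin(3*a/2)/3 - 3*exp(-a/2)/2


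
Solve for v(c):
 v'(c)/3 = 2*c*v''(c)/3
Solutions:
 v(c) = C1 + C2*c^(3/2)


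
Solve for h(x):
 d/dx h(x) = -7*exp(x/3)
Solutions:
 h(x) = C1 - 21*exp(x/3)


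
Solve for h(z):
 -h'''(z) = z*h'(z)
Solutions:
 h(z) = C1 + Integral(C2*airyai(-z) + C3*airybi(-z), z)


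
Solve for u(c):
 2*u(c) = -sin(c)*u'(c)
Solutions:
 u(c) = C1*(cos(c) + 1)/(cos(c) - 1)


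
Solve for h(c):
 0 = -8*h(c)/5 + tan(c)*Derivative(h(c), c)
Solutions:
 h(c) = C1*sin(c)^(8/5)


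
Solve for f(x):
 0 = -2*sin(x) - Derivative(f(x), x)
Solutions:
 f(x) = C1 + 2*cos(x)


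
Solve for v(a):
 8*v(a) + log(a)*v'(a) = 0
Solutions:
 v(a) = C1*exp(-8*li(a))


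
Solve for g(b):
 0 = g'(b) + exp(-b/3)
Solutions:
 g(b) = C1 + 3*exp(-b/3)


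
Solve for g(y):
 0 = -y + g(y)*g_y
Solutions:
 g(y) = -sqrt(C1 + y^2)
 g(y) = sqrt(C1 + y^2)


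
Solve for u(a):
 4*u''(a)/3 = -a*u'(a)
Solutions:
 u(a) = C1 + C2*erf(sqrt(6)*a/4)


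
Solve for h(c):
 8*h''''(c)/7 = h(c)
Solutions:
 h(c) = C1*exp(-14^(1/4)*c/2) + C2*exp(14^(1/4)*c/2) + C3*sin(14^(1/4)*c/2) + C4*cos(14^(1/4)*c/2)


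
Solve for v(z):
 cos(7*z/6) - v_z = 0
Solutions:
 v(z) = C1 + 6*sin(7*z/6)/7


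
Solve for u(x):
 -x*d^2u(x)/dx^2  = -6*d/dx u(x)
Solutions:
 u(x) = C1 + C2*x^7


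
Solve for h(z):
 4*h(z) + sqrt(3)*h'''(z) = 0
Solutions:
 h(z) = C3*exp(-2^(2/3)*3^(5/6)*z/3) + (C1*sin(2^(2/3)*3^(1/3)*z/2) + C2*cos(2^(2/3)*3^(1/3)*z/2))*exp(2^(2/3)*3^(5/6)*z/6)


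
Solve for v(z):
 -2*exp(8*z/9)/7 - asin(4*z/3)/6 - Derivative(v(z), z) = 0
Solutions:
 v(z) = C1 - z*asin(4*z/3)/6 - sqrt(9 - 16*z^2)/24 - 9*exp(8*z/9)/28


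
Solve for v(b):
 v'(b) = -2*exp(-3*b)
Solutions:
 v(b) = C1 + 2*exp(-3*b)/3


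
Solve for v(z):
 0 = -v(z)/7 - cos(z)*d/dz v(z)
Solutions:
 v(z) = C1*(sin(z) - 1)^(1/14)/(sin(z) + 1)^(1/14)


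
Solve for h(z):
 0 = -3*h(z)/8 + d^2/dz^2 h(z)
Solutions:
 h(z) = C1*exp(-sqrt(6)*z/4) + C2*exp(sqrt(6)*z/4)


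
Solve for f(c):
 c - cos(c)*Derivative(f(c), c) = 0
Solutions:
 f(c) = C1 + Integral(c/cos(c), c)


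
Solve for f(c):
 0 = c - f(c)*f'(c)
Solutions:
 f(c) = -sqrt(C1 + c^2)
 f(c) = sqrt(C1 + c^2)


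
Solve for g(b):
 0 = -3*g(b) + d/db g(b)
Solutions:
 g(b) = C1*exp(3*b)


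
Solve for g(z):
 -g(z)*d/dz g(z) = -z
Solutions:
 g(z) = -sqrt(C1 + z^2)
 g(z) = sqrt(C1 + z^2)


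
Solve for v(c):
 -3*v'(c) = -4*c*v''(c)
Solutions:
 v(c) = C1 + C2*c^(7/4)


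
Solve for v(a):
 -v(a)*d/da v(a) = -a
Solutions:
 v(a) = -sqrt(C1 + a^2)
 v(a) = sqrt(C1 + a^2)


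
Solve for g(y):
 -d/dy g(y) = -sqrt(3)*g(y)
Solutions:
 g(y) = C1*exp(sqrt(3)*y)


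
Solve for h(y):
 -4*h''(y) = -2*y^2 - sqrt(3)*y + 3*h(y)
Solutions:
 h(y) = C1*sin(sqrt(3)*y/2) + C2*cos(sqrt(3)*y/2) + 2*y^2/3 + sqrt(3)*y/3 - 16/9


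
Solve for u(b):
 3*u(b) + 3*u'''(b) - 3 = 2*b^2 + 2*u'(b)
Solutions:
 u(b) = C1*exp(2^(1/3)*b*(4/(sqrt(697) + 27)^(1/3) + 2^(1/3)*(sqrt(697) + 27)^(1/3))/12)*sin(2^(1/3)*sqrt(3)*b*(-2^(1/3)*(sqrt(697) + 27)^(1/3) + 4/(sqrt(697) + 27)^(1/3))/12) + C2*exp(2^(1/3)*b*(4/(sqrt(697) + 27)^(1/3) + 2^(1/3)*(sqrt(697) + 27)^(1/3))/12)*cos(2^(1/3)*sqrt(3)*b*(-2^(1/3)*(sqrt(697) + 27)^(1/3) + 4/(sqrt(697) + 27)^(1/3))/12) + C3*exp(-2^(1/3)*b*(4/(sqrt(697) + 27)^(1/3) + 2^(1/3)*(sqrt(697) + 27)^(1/3))/6) + 2*b^2/3 + 8*b/9 + 43/27


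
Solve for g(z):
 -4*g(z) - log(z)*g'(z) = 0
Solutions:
 g(z) = C1*exp(-4*li(z))


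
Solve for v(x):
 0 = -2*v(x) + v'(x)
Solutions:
 v(x) = C1*exp(2*x)


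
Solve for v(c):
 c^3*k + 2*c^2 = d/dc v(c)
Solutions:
 v(c) = C1 + c^4*k/4 + 2*c^3/3


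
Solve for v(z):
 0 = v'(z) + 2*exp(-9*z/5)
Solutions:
 v(z) = C1 + 10*exp(-9*z/5)/9


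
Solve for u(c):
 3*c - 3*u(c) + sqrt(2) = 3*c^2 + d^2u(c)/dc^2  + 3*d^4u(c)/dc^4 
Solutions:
 u(c) = -c^2 + c + (C1*sin(c*cos(atan(sqrt(35))/2)) + C2*cos(c*cos(atan(sqrt(35))/2)))*exp(-c*sin(atan(sqrt(35))/2)) + (C3*sin(c*cos(atan(sqrt(35))/2)) + C4*cos(c*cos(atan(sqrt(35))/2)))*exp(c*sin(atan(sqrt(35))/2)) + sqrt(2)/3 + 2/3


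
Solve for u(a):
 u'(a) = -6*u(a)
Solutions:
 u(a) = C1*exp(-6*a)


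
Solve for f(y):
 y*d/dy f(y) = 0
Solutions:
 f(y) = C1


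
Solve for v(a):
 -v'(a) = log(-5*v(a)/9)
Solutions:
 Integral(1/(log(-_y) - 2*log(3) + log(5)), (_y, v(a))) = C1 - a


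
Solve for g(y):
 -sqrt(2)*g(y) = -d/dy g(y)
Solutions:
 g(y) = C1*exp(sqrt(2)*y)


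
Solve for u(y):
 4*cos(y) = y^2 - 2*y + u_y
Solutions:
 u(y) = C1 - y^3/3 + y^2 + 4*sin(y)


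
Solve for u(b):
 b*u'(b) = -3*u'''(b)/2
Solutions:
 u(b) = C1 + Integral(C2*airyai(-2^(1/3)*3^(2/3)*b/3) + C3*airybi(-2^(1/3)*3^(2/3)*b/3), b)


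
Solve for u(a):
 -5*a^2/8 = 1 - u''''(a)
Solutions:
 u(a) = C1 + C2*a + C3*a^2 + C4*a^3 + a^6/576 + a^4/24


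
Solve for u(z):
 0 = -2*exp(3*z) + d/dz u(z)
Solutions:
 u(z) = C1 + 2*exp(3*z)/3


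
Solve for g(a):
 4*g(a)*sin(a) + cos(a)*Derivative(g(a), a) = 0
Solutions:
 g(a) = C1*cos(a)^4
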